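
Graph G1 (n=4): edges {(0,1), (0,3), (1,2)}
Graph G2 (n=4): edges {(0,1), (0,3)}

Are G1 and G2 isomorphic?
No, not isomorphic

The graphs are NOT isomorphic.

Connected components of G1: 1 component(s) with vertex sets [[0, 1, 2, 3]], sizes [4].
Connected components of G2: 2 component(s) with vertex sets [[2], [0, 1, 3]], sizes [1, 3].
The number of connected components (and the multiset of component sizes) is an isomorphism invariant — an isomorphism maps each component of G1 bijectively onto a component of G2. Since G1 has 1 component(s) and G2 has 2, they cannot be isomorphic.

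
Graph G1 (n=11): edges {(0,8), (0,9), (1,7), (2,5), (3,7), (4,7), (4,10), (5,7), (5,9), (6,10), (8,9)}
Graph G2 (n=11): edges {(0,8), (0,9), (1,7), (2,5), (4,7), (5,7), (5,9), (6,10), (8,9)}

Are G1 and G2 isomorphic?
No, not isomorphic

The graphs are NOT isomorphic.

Counting edges: G1 has 11 edge(s); G2 has 9 edge(s).
Edge count is an isomorphism invariant (a bijection on vertices induces a bijection on edges), so differing edge counts rule out isomorphism.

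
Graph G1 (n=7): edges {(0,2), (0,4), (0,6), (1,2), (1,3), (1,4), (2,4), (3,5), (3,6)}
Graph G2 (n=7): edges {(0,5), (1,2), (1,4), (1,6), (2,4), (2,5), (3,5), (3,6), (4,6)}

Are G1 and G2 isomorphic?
Yes, isomorphic

The graphs are isomorphic.
One valid mapping φ: V(G1) → V(G2): 0→6, 1→2, 2→1, 3→5, 4→4, 5→0, 6→3

Verify φ preserves adjacency — for each edge of G1, its image is an edge of G2:
  (0,2) → (φ(0),φ(2)) = (1,6) ∈ E(G2) ✓
  (0,4) → (φ(0),φ(4)) = (4,6) ∈ E(G2) ✓
  (0,6) → (φ(0),φ(6)) = (3,6) ∈ E(G2) ✓
  (1,2) → (φ(1),φ(2)) = (1,2) ∈ E(G2) ✓
  (1,3) → (φ(1),φ(3)) = (2,5) ∈ E(G2) ✓
  (1,4) → (φ(1),φ(4)) = (2,4) ∈ E(G2) ✓
  (2,4) → (φ(2),φ(4)) = (1,4) ∈ E(G2) ✓
  (3,5) → (φ(3),φ(5)) = (0,5) ∈ E(G2) ✓
  (3,6) → (φ(3),φ(6)) = (3,5) ∈ E(G2) ✓
All 9 edges of G1 map to edges of G2, and |E(G1)| = |E(G2)| = 9, so φ is a bijection on edges as well as vertices. Hence G1 ≅ G2.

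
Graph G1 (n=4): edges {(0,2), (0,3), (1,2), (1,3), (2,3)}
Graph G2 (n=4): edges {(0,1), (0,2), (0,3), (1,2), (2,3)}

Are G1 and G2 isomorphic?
Yes, isomorphic

The graphs are isomorphic.
One valid mapping φ: V(G1) → V(G2): 0→1, 1→3, 2→2, 3→0

Verify φ preserves adjacency — for each edge of G1, its image is an edge of G2:
  (0,2) → (φ(0),φ(2)) = (1,2) ∈ E(G2) ✓
  (0,3) → (φ(0),φ(3)) = (0,1) ∈ E(G2) ✓
  (1,2) → (φ(1),φ(2)) = (2,3) ∈ E(G2) ✓
  (1,3) → (φ(1),φ(3)) = (0,3) ∈ E(G2) ✓
  (2,3) → (φ(2),φ(3)) = (0,2) ∈ E(G2) ✓
All 5 edges of G1 map to edges of G2, and |E(G1)| = |E(G2)| = 5, so φ is a bijection on edges as well as vertices. Hence G1 ≅ G2.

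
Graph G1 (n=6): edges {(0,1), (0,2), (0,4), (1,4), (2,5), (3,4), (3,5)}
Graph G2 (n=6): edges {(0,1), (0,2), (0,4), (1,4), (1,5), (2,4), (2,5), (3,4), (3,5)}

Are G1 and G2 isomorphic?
No, not isomorphic

The graphs are NOT isomorphic.

Counting edges: G1 has 7 edge(s); G2 has 9 edge(s).
Edge count is an isomorphism invariant (a bijection on vertices induces a bijection on edges), so differing edge counts rule out isomorphism.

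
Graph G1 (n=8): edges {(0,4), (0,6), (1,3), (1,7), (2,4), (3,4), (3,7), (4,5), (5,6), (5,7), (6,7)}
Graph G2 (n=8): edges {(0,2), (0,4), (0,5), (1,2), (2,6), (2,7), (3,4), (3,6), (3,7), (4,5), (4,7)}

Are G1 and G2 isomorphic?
Yes, isomorphic

The graphs are isomorphic.
One valid mapping φ: V(G1) → V(G2): 0→6, 1→5, 2→1, 3→0, 4→2, 5→7, 6→3, 7→4

Verify φ preserves adjacency — for each edge of G1, its image is an edge of G2:
  (0,4) → (φ(0),φ(4)) = (2,6) ∈ E(G2) ✓
  (0,6) → (φ(0),φ(6)) = (3,6) ∈ E(G2) ✓
  (1,3) → (φ(1),φ(3)) = (0,5) ∈ E(G2) ✓
  (1,7) → (φ(1),φ(7)) = (4,5) ∈ E(G2) ✓
  (2,4) → (φ(2),φ(4)) = (1,2) ∈ E(G2) ✓
  (3,4) → (φ(3),φ(4)) = (0,2) ∈ E(G2) ✓
  (3,7) → (φ(3),φ(7)) = (0,4) ∈ E(G2) ✓
  (4,5) → (φ(4),φ(5)) = (2,7) ∈ E(G2) ✓
  (5,6) → (φ(5),φ(6)) = (3,7) ∈ E(G2) ✓
  (5,7) → (φ(5),φ(7)) = (4,7) ∈ E(G2) ✓
  (6,7) → (φ(6),φ(7)) = (3,4) ∈ E(G2) ✓
All 11 edges of G1 map to edges of G2, and |E(G1)| = |E(G2)| = 11, so φ is a bijection on edges as well as vertices. Hence G1 ≅ G2.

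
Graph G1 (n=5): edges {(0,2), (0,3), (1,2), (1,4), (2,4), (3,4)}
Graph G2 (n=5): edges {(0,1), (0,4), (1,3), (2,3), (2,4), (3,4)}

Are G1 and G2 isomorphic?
Yes, isomorphic

The graphs are isomorphic.
One valid mapping φ: V(G1) → V(G2): 0→1, 1→2, 2→3, 3→0, 4→4

Verify φ preserves adjacency — for each edge of G1, its image is an edge of G2:
  (0,2) → (φ(0),φ(2)) = (1,3) ∈ E(G2) ✓
  (0,3) → (φ(0),φ(3)) = (0,1) ∈ E(G2) ✓
  (1,2) → (φ(1),φ(2)) = (2,3) ∈ E(G2) ✓
  (1,4) → (φ(1),φ(4)) = (2,4) ∈ E(G2) ✓
  (2,4) → (φ(2),φ(4)) = (3,4) ∈ E(G2) ✓
  (3,4) → (φ(3),φ(4)) = (0,4) ∈ E(G2) ✓
All 6 edges of G1 map to edges of G2, and |E(G1)| = |E(G2)| = 6, so φ is a bijection on edges as well as vertices. Hence G1 ≅ G2.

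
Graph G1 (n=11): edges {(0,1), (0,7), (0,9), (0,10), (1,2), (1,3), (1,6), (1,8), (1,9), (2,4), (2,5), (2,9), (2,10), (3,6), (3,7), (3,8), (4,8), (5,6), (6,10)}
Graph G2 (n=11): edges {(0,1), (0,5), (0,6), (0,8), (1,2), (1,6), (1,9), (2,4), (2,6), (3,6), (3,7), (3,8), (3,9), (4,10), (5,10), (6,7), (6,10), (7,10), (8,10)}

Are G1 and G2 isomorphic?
Yes, isomorphic

The graphs are isomorphic.
One valid mapping φ: V(G1) → V(G2): 0→3, 1→6, 2→10, 3→1, 4→4, 5→5, 6→0, 7→9, 8→2, 9→7, 10→8

Verify φ preserves adjacency — for each edge of G1, its image is an edge of G2:
  (0,1) → (φ(0),φ(1)) = (3,6) ∈ E(G2) ✓
  (0,7) → (φ(0),φ(7)) = (3,9) ∈ E(G2) ✓
  (0,9) → (φ(0),φ(9)) = (3,7) ∈ E(G2) ✓
  (0,10) → (φ(0),φ(10)) = (3,8) ∈ E(G2) ✓
  (1,2) → (φ(1),φ(2)) = (6,10) ∈ E(G2) ✓
  (1,3) → (φ(1),φ(3)) = (1,6) ∈ E(G2) ✓
  (1,6) → (φ(1),φ(6)) = (0,6) ∈ E(G2) ✓
  (1,8) → (φ(1),φ(8)) = (2,6) ∈ E(G2) ✓
  (1,9) → (φ(1),φ(9)) = (6,7) ∈ E(G2) ✓
  (2,4) → (φ(2),φ(4)) = (4,10) ∈ E(G2) ✓
  (2,5) → (φ(2),φ(5)) = (5,10) ∈ E(G2) ✓
  (2,9) → (φ(2),φ(9)) = (7,10) ∈ E(G2) ✓
  (2,10) → (φ(2),φ(10)) = (8,10) ∈ E(G2) ✓
  (3,6) → (φ(3),φ(6)) = (0,1) ∈ E(G2) ✓
  (3,7) → (φ(3),φ(7)) = (1,9) ∈ E(G2) ✓
  (3,8) → (φ(3),φ(8)) = (1,2) ∈ E(G2) ✓
  (4,8) → (φ(4),φ(8)) = (2,4) ∈ E(G2) ✓
  (5,6) → (φ(5),φ(6)) = (0,5) ∈ E(G2) ✓
  (6,10) → (φ(6),φ(10)) = (0,8) ∈ E(G2) ✓
All 19 edges of G1 map to edges of G2, and |E(G1)| = |E(G2)| = 19, so φ is a bijection on edges as well as vertices. Hence G1 ≅ G2.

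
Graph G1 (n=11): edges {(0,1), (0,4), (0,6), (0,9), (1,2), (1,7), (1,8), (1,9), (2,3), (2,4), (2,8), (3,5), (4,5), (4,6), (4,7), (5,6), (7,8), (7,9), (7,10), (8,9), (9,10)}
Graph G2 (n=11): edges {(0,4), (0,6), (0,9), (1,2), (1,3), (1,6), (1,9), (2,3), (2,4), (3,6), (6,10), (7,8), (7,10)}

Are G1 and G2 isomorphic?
No, not isomorphic

The graphs are NOT isomorphic.

Connected components of G1: 1 component(s) with vertex sets [[0, 1, 2, 3, 4, 5, 6, 7, 8, 9, 10]], sizes [11].
Connected components of G2: 2 component(s) with vertex sets [[5], [0, 1, 2, 3, 4, 6, 7, 8, 9, 10]], sizes [1, 10].
The number of connected components (and the multiset of component sizes) is an isomorphism invariant — an isomorphism maps each component of G1 bijectively onto a component of G2. Since G1 has 1 component(s) and G2 has 2, they cannot be isomorphic.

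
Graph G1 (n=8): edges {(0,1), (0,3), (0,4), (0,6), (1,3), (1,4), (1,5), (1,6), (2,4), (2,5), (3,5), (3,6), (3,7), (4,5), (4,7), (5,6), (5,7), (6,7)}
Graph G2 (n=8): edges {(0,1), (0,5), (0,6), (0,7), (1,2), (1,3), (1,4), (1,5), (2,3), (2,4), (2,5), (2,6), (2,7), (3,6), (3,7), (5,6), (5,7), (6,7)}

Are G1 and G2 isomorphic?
Yes, isomorphic

The graphs are isomorphic.
One valid mapping φ: V(G1) → V(G2): 0→0, 1→5, 2→4, 3→7, 4→1, 5→2, 6→6, 7→3

Verify φ preserves adjacency — for each edge of G1, its image is an edge of G2:
  (0,1) → (φ(0),φ(1)) = (0,5) ∈ E(G2) ✓
  (0,3) → (φ(0),φ(3)) = (0,7) ∈ E(G2) ✓
  (0,4) → (φ(0),φ(4)) = (0,1) ∈ E(G2) ✓
  (0,6) → (φ(0),φ(6)) = (0,6) ∈ E(G2) ✓
  (1,3) → (φ(1),φ(3)) = (5,7) ∈ E(G2) ✓
  (1,4) → (φ(1),φ(4)) = (1,5) ∈ E(G2) ✓
  (1,5) → (φ(1),φ(5)) = (2,5) ∈ E(G2) ✓
  (1,6) → (φ(1),φ(6)) = (5,6) ∈ E(G2) ✓
  (2,4) → (φ(2),φ(4)) = (1,4) ∈ E(G2) ✓
  (2,5) → (φ(2),φ(5)) = (2,4) ∈ E(G2) ✓
  (3,5) → (φ(3),φ(5)) = (2,7) ∈ E(G2) ✓
  (3,6) → (φ(3),φ(6)) = (6,7) ∈ E(G2) ✓
  (3,7) → (φ(3),φ(7)) = (3,7) ∈ E(G2) ✓
  (4,5) → (φ(4),φ(5)) = (1,2) ∈ E(G2) ✓
  (4,7) → (φ(4),φ(7)) = (1,3) ∈ E(G2) ✓
  (5,6) → (φ(5),φ(6)) = (2,6) ∈ E(G2) ✓
  (5,7) → (φ(5),φ(7)) = (2,3) ∈ E(G2) ✓
  (6,7) → (φ(6),φ(7)) = (3,6) ∈ E(G2) ✓
All 18 edges of G1 map to edges of G2, and |E(G1)| = |E(G2)| = 18, so φ is a bijection on edges as well as vertices. Hence G1 ≅ G2.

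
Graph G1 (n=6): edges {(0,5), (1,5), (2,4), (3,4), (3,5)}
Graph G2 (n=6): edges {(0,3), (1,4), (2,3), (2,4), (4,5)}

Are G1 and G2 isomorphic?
Yes, isomorphic

The graphs are isomorphic.
One valid mapping φ: V(G1) → V(G2): 0→5, 1→1, 2→0, 3→2, 4→3, 5→4

Verify φ preserves adjacency — for each edge of G1, its image is an edge of G2:
  (0,5) → (φ(0),φ(5)) = (4,5) ∈ E(G2) ✓
  (1,5) → (φ(1),φ(5)) = (1,4) ∈ E(G2) ✓
  (2,4) → (φ(2),φ(4)) = (0,3) ∈ E(G2) ✓
  (3,4) → (φ(3),φ(4)) = (2,3) ∈ E(G2) ✓
  (3,5) → (φ(3),φ(5)) = (2,4) ∈ E(G2) ✓
All 5 edges of G1 map to edges of G2, and |E(G1)| = |E(G2)| = 5, so φ is a bijection on edges as well as vertices. Hence G1 ≅ G2.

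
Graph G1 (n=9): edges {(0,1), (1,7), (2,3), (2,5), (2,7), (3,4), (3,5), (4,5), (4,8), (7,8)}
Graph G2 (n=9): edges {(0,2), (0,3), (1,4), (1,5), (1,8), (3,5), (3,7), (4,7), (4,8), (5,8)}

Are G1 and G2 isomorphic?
Yes, isomorphic

The graphs are isomorphic.
One valid mapping φ: V(G1) → V(G2): 0→2, 1→0, 2→5, 3→1, 4→4, 5→8, 6→6, 7→3, 8→7

Verify φ preserves adjacency — for each edge of G1, its image is an edge of G2:
  (0,1) → (φ(0),φ(1)) = (0,2) ∈ E(G2) ✓
  (1,7) → (φ(1),φ(7)) = (0,3) ∈ E(G2) ✓
  (2,3) → (φ(2),φ(3)) = (1,5) ∈ E(G2) ✓
  (2,5) → (φ(2),φ(5)) = (5,8) ∈ E(G2) ✓
  (2,7) → (φ(2),φ(7)) = (3,5) ∈ E(G2) ✓
  (3,4) → (φ(3),φ(4)) = (1,4) ∈ E(G2) ✓
  (3,5) → (φ(3),φ(5)) = (1,8) ∈ E(G2) ✓
  (4,5) → (φ(4),φ(5)) = (4,8) ∈ E(G2) ✓
  (4,8) → (φ(4),φ(8)) = (4,7) ∈ E(G2) ✓
  (7,8) → (φ(7),φ(8)) = (3,7) ∈ E(G2) ✓
All 10 edges of G1 map to edges of G2, and |E(G1)| = |E(G2)| = 10, so φ is a bijection on edges as well as vertices. Hence G1 ≅ G2.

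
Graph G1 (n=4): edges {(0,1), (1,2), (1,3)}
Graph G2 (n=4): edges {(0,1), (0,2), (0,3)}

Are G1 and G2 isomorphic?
Yes, isomorphic

The graphs are isomorphic.
One valid mapping φ: V(G1) → V(G2): 0→1, 1→0, 2→3, 3→2

Verify φ preserves adjacency — for each edge of G1, its image is an edge of G2:
  (0,1) → (φ(0),φ(1)) = (0,1) ∈ E(G2) ✓
  (1,2) → (φ(1),φ(2)) = (0,3) ∈ E(G2) ✓
  (1,3) → (φ(1),φ(3)) = (0,2) ∈ E(G2) ✓
All 3 edges of G1 map to edges of G2, and |E(G1)| = |E(G2)| = 3, so φ is a bijection on edges as well as vertices. Hence G1 ≅ G2.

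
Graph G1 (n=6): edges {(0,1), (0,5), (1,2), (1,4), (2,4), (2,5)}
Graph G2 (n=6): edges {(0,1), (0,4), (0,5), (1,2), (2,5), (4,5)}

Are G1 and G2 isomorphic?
Yes, isomorphic

The graphs are isomorphic.
One valid mapping φ: V(G1) → V(G2): 0→2, 1→5, 2→0, 3→3, 4→4, 5→1

Verify φ preserves adjacency — for each edge of G1, its image is an edge of G2:
  (0,1) → (φ(0),φ(1)) = (2,5) ∈ E(G2) ✓
  (0,5) → (φ(0),φ(5)) = (1,2) ∈ E(G2) ✓
  (1,2) → (φ(1),φ(2)) = (0,5) ∈ E(G2) ✓
  (1,4) → (φ(1),φ(4)) = (4,5) ∈ E(G2) ✓
  (2,4) → (φ(2),φ(4)) = (0,4) ∈ E(G2) ✓
  (2,5) → (φ(2),φ(5)) = (0,1) ∈ E(G2) ✓
All 6 edges of G1 map to edges of G2, and |E(G1)| = |E(G2)| = 6, so φ is a bijection on edges as well as vertices. Hence G1 ≅ G2.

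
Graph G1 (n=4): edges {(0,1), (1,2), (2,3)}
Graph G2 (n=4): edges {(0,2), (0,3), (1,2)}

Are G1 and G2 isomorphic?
Yes, isomorphic

The graphs are isomorphic.
One valid mapping φ: V(G1) → V(G2): 0→1, 1→2, 2→0, 3→3

Verify φ preserves adjacency — for each edge of G1, its image is an edge of G2:
  (0,1) → (φ(0),φ(1)) = (1,2) ∈ E(G2) ✓
  (1,2) → (φ(1),φ(2)) = (0,2) ∈ E(G2) ✓
  (2,3) → (φ(2),φ(3)) = (0,3) ∈ E(G2) ✓
All 3 edges of G1 map to edges of G2, and |E(G1)| = |E(G2)| = 3, so φ is a bijection on edges as well as vertices. Hence G1 ≅ G2.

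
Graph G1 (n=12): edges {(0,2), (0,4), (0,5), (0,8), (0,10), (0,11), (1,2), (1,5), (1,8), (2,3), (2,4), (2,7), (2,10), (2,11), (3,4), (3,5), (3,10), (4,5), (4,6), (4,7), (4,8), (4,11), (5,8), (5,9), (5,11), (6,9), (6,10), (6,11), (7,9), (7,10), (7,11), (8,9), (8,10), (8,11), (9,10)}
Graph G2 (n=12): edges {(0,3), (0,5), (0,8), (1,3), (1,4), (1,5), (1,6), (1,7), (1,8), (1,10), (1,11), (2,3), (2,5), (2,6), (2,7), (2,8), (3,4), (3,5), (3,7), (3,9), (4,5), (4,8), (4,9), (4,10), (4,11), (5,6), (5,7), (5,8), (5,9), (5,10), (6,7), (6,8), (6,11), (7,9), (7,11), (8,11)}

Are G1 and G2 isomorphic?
No, not isomorphic

The graphs are NOT isomorphic.

Degrees in G1: deg(0)=6, deg(1)=3, deg(2)=7, deg(3)=4, deg(4)=8, deg(5)=7, deg(6)=4, deg(7)=5, deg(8)=7, deg(9)=5, deg(10)=7, deg(11)=7.
Sorted degree sequence of G1: [8, 7, 7, 7, 7, 7, 6, 5, 5, 4, 4, 3].
Degrees in G2: deg(0)=3, deg(1)=8, deg(2)=5, deg(3)=7, deg(4)=7, deg(5)=10, deg(6)=6, deg(7)=7, deg(8)=7, deg(9)=4, deg(10)=3, deg(11)=5.
Sorted degree sequence of G2: [10, 8, 7, 7, 7, 7, 6, 5, 5, 4, 3, 3].
The (sorted) degree sequence is an isomorphism invariant, so since G1 and G2 have different degree sequences they cannot be isomorphic.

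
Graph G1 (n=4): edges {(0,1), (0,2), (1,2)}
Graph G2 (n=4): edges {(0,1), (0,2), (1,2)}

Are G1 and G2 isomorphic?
Yes, isomorphic

The graphs are isomorphic.
One valid mapping φ: V(G1) → V(G2): 0→0, 1→2, 2→1, 3→3

Verify φ preserves adjacency — for each edge of G1, its image is an edge of G2:
  (0,1) → (φ(0),φ(1)) = (0,2) ∈ E(G2) ✓
  (0,2) → (φ(0),φ(2)) = (0,1) ∈ E(G2) ✓
  (1,2) → (φ(1),φ(2)) = (1,2) ∈ E(G2) ✓
All 3 edges of G1 map to edges of G2, and |E(G1)| = |E(G2)| = 3, so φ is a bijection on edges as well as vertices. Hence G1 ≅ G2.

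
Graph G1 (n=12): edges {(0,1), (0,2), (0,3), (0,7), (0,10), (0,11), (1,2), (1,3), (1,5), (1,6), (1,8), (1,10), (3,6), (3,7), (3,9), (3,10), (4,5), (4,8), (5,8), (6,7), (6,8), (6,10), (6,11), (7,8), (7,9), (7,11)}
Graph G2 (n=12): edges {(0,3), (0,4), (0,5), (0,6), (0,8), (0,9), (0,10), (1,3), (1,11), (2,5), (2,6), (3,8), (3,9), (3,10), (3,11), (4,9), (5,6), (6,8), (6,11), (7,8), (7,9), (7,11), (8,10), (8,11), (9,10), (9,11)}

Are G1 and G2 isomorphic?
Yes, isomorphic

The graphs are isomorphic.
One valid mapping φ: V(G1) → V(G2): 0→9, 1→0, 2→4, 3→3, 4→2, 5→5, 6→8, 7→11, 8→6, 9→1, 10→10, 11→7

Verify φ preserves adjacency — for each edge of G1, its image is an edge of G2:
  (0,1) → (φ(0),φ(1)) = (0,9) ∈ E(G2) ✓
  (0,2) → (φ(0),φ(2)) = (4,9) ∈ E(G2) ✓
  (0,3) → (φ(0),φ(3)) = (3,9) ∈ E(G2) ✓
  (0,7) → (φ(0),φ(7)) = (9,11) ∈ E(G2) ✓
  (0,10) → (φ(0),φ(10)) = (9,10) ∈ E(G2) ✓
  (0,11) → (φ(0),φ(11)) = (7,9) ∈ E(G2) ✓
  (1,2) → (φ(1),φ(2)) = (0,4) ∈ E(G2) ✓
  (1,3) → (φ(1),φ(3)) = (0,3) ∈ E(G2) ✓
  (1,5) → (φ(1),φ(5)) = (0,5) ∈ E(G2) ✓
  (1,6) → (φ(1),φ(6)) = (0,8) ∈ E(G2) ✓
  (1,8) → (φ(1),φ(8)) = (0,6) ∈ E(G2) ✓
  (1,10) → (φ(1),φ(10)) = (0,10) ∈ E(G2) ✓
  (3,6) → (φ(3),φ(6)) = (3,8) ∈ E(G2) ✓
  (3,7) → (φ(3),φ(7)) = (3,11) ∈ E(G2) ✓
  (3,9) → (φ(3),φ(9)) = (1,3) ∈ E(G2) ✓
  (3,10) → (φ(3),φ(10)) = (3,10) ∈ E(G2) ✓
  (4,5) → (φ(4),φ(5)) = (2,5) ∈ E(G2) ✓
  (4,8) → (φ(4),φ(8)) = (2,6) ∈ E(G2) ✓
  (5,8) → (φ(5),φ(8)) = (5,6) ∈ E(G2) ✓
  (6,7) → (φ(6),φ(7)) = (8,11) ∈ E(G2) ✓
  (6,8) → (φ(6),φ(8)) = (6,8) ∈ E(G2) ✓
  (6,10) → (φ(6),φ(10)) = (8,10) ∈ E(G2) ✓
  (6,11) → (φ(6),φ(11)) = (7,8) ∈ E(G2) ✓
  (7,8) → (φ(7),φ(8)) = (6,11) ∈ E(G2) ✓
  (7,9) → (φ(7),φ(9)) = (1,11) ∈ E(G2) ✓
  (7,11) → (φ(7),φ(11)) = (7,11) ∈ E(G2) ✓
All 26 edges of G1 map to edges of G2, and |E(G1)| = |E(G2)| = 26, so φ is a bijection on edges as well as vertices. Hence G1 ≅ G2.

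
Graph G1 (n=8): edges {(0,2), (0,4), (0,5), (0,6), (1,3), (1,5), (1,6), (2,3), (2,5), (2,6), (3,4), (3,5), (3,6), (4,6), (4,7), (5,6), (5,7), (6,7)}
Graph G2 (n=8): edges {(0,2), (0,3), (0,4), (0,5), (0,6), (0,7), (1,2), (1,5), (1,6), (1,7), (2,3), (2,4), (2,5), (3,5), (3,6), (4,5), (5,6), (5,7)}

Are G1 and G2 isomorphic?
Yes, isomorphic

The graphs are isomorphic.
One valid mapping φ: V(G1) → V(G2): 0→6, 1→4, 2→3, 3→2, 4→1, 5→0, 6→5, 7→7

Verify φ preserves adjacency — for each edge of G1, its image is an edge of G2:
  (0,2) → (φ(0),φ(2)) = (3,6) ∈ E(G2) ✓
  (0,4) → (φ(0),φ(4)) = (1,6) ∈ E(G2) ✓
  (0,5) → (φ(0),φ(5)) = (0,6) ∈ E(G2) ✓
  (0,6) → (φ(0),φ(6)) = (5,6) ∈ E(G2) ✓
  (1,3) → (φ(1),φ(3)) = (2,4) ∈ E(G2) ✓
  (1,5) → (φ(1),φ(5)) = (0,4) ∈ E(G2) ✓
  (1,6) → (φ(1),φ(6)) = (4,5) ∈ E(G2) ✓
  (2,3) → (φ(2),φ(3)) = (2,3) ∈ E(G2) ✓
  (2,5) → (φ(2),φ(5)) = (0,3) ∈ E(G2) ✓
  (2,6) → (φ(2),φ(6)) = (3,5) ∈ E(G2) ✓
  (3,4) → (φ(3),φ(4)) = (1,2) ∈ E(G2) ✓
  (3,5) → (φ(3),φ(5)) = (0,2) ∈ E(G2) ✓
  (3,6) → (φ(3),φ(6)) = (2,5) ∈ E(G2) ✓
  (4,6) → (φ(4),φ(6)) = (1,5) ∈ E(G2) ✓
  (4,7) → (φ(4),φ(7)) = (1,7) ∈ E(G2) ✓
  (5,6) → (φ(5),φ(6)) = (0,5) ∈ E(G2) ✓
  (5,7) → (φ(5),φ(7)) = (0,7) ∈ E(G2) ✓
  (6,7) → (φ(6),φ(7)) = (5,7) ∈ E(G2) ✓
All 18 edges of G1 map to edges of G2, and |E(G1)| = |E(G2)| = 18, so φ is a bijection on edges as well as vertices. Hence G1 ≅ G2.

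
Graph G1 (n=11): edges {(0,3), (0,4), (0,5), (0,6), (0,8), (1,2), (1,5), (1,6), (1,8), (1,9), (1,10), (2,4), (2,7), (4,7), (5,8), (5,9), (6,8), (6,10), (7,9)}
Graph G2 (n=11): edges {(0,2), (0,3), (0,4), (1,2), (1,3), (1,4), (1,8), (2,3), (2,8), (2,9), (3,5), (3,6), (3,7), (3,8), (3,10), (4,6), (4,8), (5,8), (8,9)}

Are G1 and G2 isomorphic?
No, not isomorphic

The graphs are NOT isomorphic.

Counting triangles (3-cliques): G1 has 7, G2 has 8.
Triangle count is an isomorphism invariant, so differing triangle counts rule out isomorphism.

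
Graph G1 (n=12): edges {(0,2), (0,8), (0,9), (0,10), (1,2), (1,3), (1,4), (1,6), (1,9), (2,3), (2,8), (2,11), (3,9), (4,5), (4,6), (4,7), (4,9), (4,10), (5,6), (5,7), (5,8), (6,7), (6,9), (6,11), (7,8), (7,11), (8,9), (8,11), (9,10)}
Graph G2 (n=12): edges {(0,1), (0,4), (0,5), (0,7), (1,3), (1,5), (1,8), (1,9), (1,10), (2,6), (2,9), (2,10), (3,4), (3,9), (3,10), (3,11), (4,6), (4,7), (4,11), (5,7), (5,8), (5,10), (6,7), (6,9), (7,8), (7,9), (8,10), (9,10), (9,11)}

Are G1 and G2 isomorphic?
Yes, isomorphic

The graphs are isomorphic.
One valid mapping φ: V(G1) → V(G2): 0→6, 1→3, 2→4, 3→11, 4→10, 5→8, 6→1, 7→5, 8→7, 9→9, 10→2, 11→0

Verify φ preserves adjacency — for each edge of G1, its image is an edge of G2:
  (0,2) → (φ(0),φ(2)) = (4,6) ∈ E(G2) ✓
  (0,8) → (φ(0),φ(8)) = (6,7) ∈ E(G2) ✓
  (0,9) → (φ(0),φ(9)) = (6,9) ∈ E(G2) ✓
  (0,10) → (φ(0),φ(10)) = (2,6) ∈ E(G2) ✓
  (1,2) → (φ(1),φ(2)) = (3,4) ∈ E(G2) ✓
  (1,3) → (φ(1),φ(3)) = (3,11) ∈ E(G2) ✓
  (1,4) → (φ(1),φ(4)) = (3,10) ∈ E(G2) ✓
  (1,6) → (φ(1),φ(6)) = (1,3) ∈ E(G2) ✓
  (1,9) → (φ(1),φ(9)) = (3,9) ∈ E(G2) ✓
  (2,3) → (φ(2),φ(3)) = (4,11) ∈ E(G2) ✓
  (2,8) → (φ(2),φ(8)) = (4,7) ∈ E(G2) ✓
  (2,11) → (φ(2),φ(11)) = (0,4) ∈ E(G2) ✓
  (3,9) → (φ(3),φ(9)) = (9,11) ∈ E(G2) ✓
  (4,5) → (φ(4),φ(5)) = (8,10) ∈ E(G2) ✓
  (4,6) → (φ(4),φ(6)) = (1,10) ∈ E(G2) ✓
  (4,7) → (φ(4),φ(7)) = (5,10) ∈ E(G2) ✓
  (4,9) → (φ(4),φ(9)) = (9,10) ∈ E(G2) ✓
  (4,10) → (φ(4),φ(10)) = (2,10) ∈ E(G2) ✓
  (5,6) → (φ(5),φ(6)) = (1,8) ∈ E(G2) ✓
  (5,7) → (φ(5),φ(7)) = (5,8) ∈ E(G2) ✓
  (5,8) → (φ(5),φ(8)) = (7,8) ∈ E(G2) ✓
  (6,7) → (φ(6),φ(7)) = (1,5) ∈ E(G2) ✓
  (6,9) → (φ(6),φ(9)) = (1,9) ∈ E(G2) ✓
  (6,11) → (φ(6),φ(11)) = (0,1) ∈ E(G2) ✓
  (7,8) → (φ(7),φ(8)) = (5,7) ∈ E(G2) ✓
  (7,11) → (φ(7),φ(11)) = (0,5) ∈ E(G2) ✓
  (8,9) → (φ(8),φ(9)) = (7,9) ∈ E(G2) ✓
  (8,11) → (φ(8),φ(11)) = (0,7) ∈ E(G2) ✓
  (9,10) → (φ(9),φ(10)) = (2,9) ∈ E(G2) ✓
All 29 edges of G1 map to edges of G2, and |E(G1)| = |E(G2)| = 29, so φ is a bijection on edges as well as vertices. Hence G1 ≅ G2.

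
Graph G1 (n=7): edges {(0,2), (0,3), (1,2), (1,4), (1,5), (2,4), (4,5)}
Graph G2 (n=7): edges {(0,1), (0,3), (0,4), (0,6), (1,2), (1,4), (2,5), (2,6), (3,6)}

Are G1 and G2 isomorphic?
No, not isomorphic

The graphs are NOT isomorphic.

Connected components of G1: 2 component(s) with vertex sets [[6], [0, 1, 2, 3, 4, 5]], sizes [1, 6].
Connected components of G2: 1 component(s) with vertex sets [[0, 1, 2, 3, 4, 5, 6]], sizes [7].
The number of connected components (and the multiset of component sizes) is an isomorphism invariant — an isomorphism maps each component of G1 bijectively onto a component of G2. Since G1 has 2 component(s) and G2 has 1, they cannot be isomorphic.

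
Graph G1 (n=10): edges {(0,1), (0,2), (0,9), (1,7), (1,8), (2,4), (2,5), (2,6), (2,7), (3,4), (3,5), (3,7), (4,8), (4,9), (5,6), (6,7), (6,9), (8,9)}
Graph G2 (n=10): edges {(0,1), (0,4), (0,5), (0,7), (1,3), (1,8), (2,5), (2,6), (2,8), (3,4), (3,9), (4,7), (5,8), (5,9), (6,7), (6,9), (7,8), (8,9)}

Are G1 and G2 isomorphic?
Yes, isomorphic

The graphs are isomorphic.
One valid mapping φ: V(G1) → V(G2): 0→1, 1→3, 2→8, 3→6, 4→7, 5→2, 6→5, 7→9, 8→4, 9→0

Verify φ preserves adjacency — for each edge of G1, its image is an edge of G2:
  (0,1) → (φ(0),φ(1)) = (1,3) ∈ E(G2) ✓
  (0,2) → (φ(0),φ(2)) = (1,8) ∈ E(G2) ✓
  (0,9) → (φ(0),φ(9)) = (0,1) ∈ E(G2) ✓
  (1,7) → (φ(1),φ(7)) = (3,9) ∈ E(G2) ✓
  (1,8) → (φ(1),φ(8)) = (3,4) ∈ E(G2) ✓
  (2,4) → (φ(2),φ(4)) = (7,8) ∈ E(G2) ✓
  (2,5) → (φ(2),φ(5)) = (2,8) ∈ E(G2) ✓
  (2,6) → (φ(2),φ(6)) = (5,8) ∈ E(G2) ✓
  (2,7) → (φ(2),φ(7)) = (8,9) ∈ E(G2) ✓
  (3,4) → (φ(3),φ(4)) = (6,7) ∈ E(G2) ✓
  (3,5) → (φ(3),φ(5)) = (2,6) ∈ E(G2) ✓
  (3,7) → (φ(3),φ(7)) = (6,9) ∈ E(G2) ✓
  (4,8) → (φ(4),φ(8)) = (4,7) ∈ E(G2) ✓
  (4,9) → (φ(4),φ(9)) = (0,7) ∈ E(G2) ✓
  (5,6) → (φ(5),φ(6)) = (2,5) ∈ E(G2) ✓
  (6,7) → (φ(6),φ(7)) = (5,9) ∈ E(G2) ✓
  (6,9) → (φ(6),φ(9)) = (0,5) ∈ E(G2) ✓
  (8,9) → (φ(8),φ(9)) = (0,4) ∈ E(G2) ✓
All 18 edges of G1 map to edges of G2, and |E(G1)| = |E(G2)| = 18, so φ is a bijection on edges as well as vertices. Hence G1 ≅ G2.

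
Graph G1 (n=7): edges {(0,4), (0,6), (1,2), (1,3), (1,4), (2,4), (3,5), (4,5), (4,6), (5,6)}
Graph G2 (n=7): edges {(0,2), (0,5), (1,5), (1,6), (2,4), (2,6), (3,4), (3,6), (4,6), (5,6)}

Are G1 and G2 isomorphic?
Yes, isomorphic

The graphs are isomorphic.
One valid mapping φ: V(G1) → V(G2): 0→3, 1→5, 2→1, 3→0, 4→6, 5→2, 6→4

Verify φ preserves adjacency — for each edge of G1, its image is an edge of G2:
  (0,4) → (φ(0),φ(4)) = (3,6) ∈ E(G2) ✓
  (0,6) → (φ(0),φ(6)) = (3,4) ∈ E(G2) ✓
  (1,2) → (φ(1),φ(2)) = (1,5) ∈ E(G2) ✓
  (1,3) → (φ(1),φ(3)) = (0,5) ∈ E(G2) ✓
  (1,4) → (φ(1),φ(4)) = (5,6) ∈ E(G2) ✓
  (2,4) → (φ(2),φ(4)) = (1,6) ∈ E(G2) ✓
  (3,5) → (φ(3),φ(5)) = (0,2) ∈ E(G2) ✓
  (4,5) → (φ(4),φ(5)) = (2,6) ∈ E(G2) ✓
  (4,6) → (φ(4),φ(6)) = (4,6) ∈ E(G2) ✓
  (5,6) → (φ(5),φ(6)) = (2,4) ∈ E(G2) ✓
All 10 edges of G1 map to edges of G2, and |E(G1)| = |E(G2)| = 10, so φ is a bijection on edges as well as vertices. Hence G1 ≅ G2.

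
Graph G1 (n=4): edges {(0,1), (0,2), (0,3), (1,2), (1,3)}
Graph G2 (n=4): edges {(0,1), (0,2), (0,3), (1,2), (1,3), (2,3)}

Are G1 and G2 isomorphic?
No, not isomorphic

The graphs are NOT isomorphic.

Counting edges: G1 has 5 edge(s); G2 has 6 edge(s).
Edge count is an isomorphism invariant (a bijection on vertices induces a bijection on edges), so differing edge counts rule out isomorphism.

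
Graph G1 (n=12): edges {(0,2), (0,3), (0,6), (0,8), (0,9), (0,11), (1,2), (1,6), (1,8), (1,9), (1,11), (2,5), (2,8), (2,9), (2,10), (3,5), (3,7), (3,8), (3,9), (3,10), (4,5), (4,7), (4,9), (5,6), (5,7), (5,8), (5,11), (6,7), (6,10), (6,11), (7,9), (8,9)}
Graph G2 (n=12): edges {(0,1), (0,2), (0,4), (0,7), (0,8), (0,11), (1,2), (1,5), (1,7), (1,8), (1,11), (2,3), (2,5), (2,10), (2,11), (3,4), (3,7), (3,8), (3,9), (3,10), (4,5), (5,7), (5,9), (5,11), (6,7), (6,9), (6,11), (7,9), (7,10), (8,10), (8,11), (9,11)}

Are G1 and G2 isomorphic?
Yes, isomorphic

The graphs are isomorphic.
One valid mapping φ: V(G1) → V(G2): 0→2, 1→8, 2→0, 3→5, 4→6, 5→7, 6→3, 7→9, 8→1, 9→11, 10→4, 11→10

Verify φ preserves adjacency — for each edge of G1, its image is an edge of G2:
  (0,2) → (φ(0),φ(2)) = (0,2) ∈ E(G2) ✓
  (0,3) → (φ(0),φ(3)) = (2,5) ∈ E(G2) ✓
  (0,6) → (φ(0),φ(6)) = (2,3) ∈ E(G2) ✓
  (0,8) → (φ(0),φ(8)) = (1,2) ∈ E(G2) ✓
  (0,9) → (φ(0),φ(9)) = (2,11) ∈ E(G2) ✓
  (0,11) → (φ(0),φ(11)) = (2,10) ∈ E(G2) ✓
  (1,2) → (φ(1),φ(2)) = (0,8) ∈ E(G2) ✓
  (1,6) → (φ(1),φ(6)) = (3,8) ∈ E(G2) ✓
  (1,8) → (φ(1),φ(8)) = (1,8) ∈ E(G2) ✓
  (1,9) → (φ(1),φ(9)) = (8,11) ∈ E(G2) ✓
  (1,11) → (φ(1),φ(11)) = (8,10) ∈ E(G2) ✓
  (2,5) → (φ(2),φ(5)) = (0,7) ∈ E(G2) ✓
  (2,8) → (φ(2),φ(8)) = (0,1) ∈ E(G2) ✓
  (2,9) → (φ(2),φ(9)) = (0,11) ∈ E(G2) ✓
  (2,10) → (φ(2),φ(10)) = (0,4) ∈ E(G2) ✓
  (3,5) → (φ(3),φ(5)) = (5,7) ∈ E(G2) ✓
  (3,7) → (φ(3),φ(7)) = (5,9) ∈ E(G2) ✓
  (3,8) → (φ(3),φ(8)) = (1,5) ∈ E(G2) ✓
  (3,9) → (φ(3),φ(9)) = (5,11) ∈ E(G2) ✓
  (3,10) → (φ(3),φ(10)) = (4,5) ∈ E(G2) ✓
  (4,5) → (φ(4),φ(5)) = (6,7) ∈ E(G2) ✓
  (4,7) → (φ(4),φ(7)) = (6,9) ∈ E(G2) ✓
  (4,9) → (φ(4),φ(9)) = (6,11) ∈ E(G2) ✓
  (5,6) → (φ(5),φ(6)) = (3,7) ∈ E(G2) ✓
  (5,7) → (φ(5),φ(7)) = (7,9) ∈ E(G2) ✓
  (5,8) → (φ(5),φ(8)) = (1,7) ∈ E(G2) ✓
  (5,11) → (φ(5),φ(11)) = (7,10) ∈ E(G2) ✓
  (6,7) → (φ(6),φ(7)) = (3,9) ∈ E(G2) ✓
  (6,10) → (φ(6),φ(10)) = (3,4) ∈ E(G2) ✓
  (6,11) → (φ(6),φ(11)) = (3,10) ∈ E(G2) ✓
  (7,9) → (φ(7),φ(9)) = (9,11) ∈ E(G2) ✓
  (8,9) → (φ(8),φ(9)) = (1,11) ∈ E(G2) ✓
All 32 edges of G1 map to edges of G2, and |E(G1)| = |E(G2)| = 32, so φ is a bijection on edges as well as vertices. Hence G1 ≅ G2.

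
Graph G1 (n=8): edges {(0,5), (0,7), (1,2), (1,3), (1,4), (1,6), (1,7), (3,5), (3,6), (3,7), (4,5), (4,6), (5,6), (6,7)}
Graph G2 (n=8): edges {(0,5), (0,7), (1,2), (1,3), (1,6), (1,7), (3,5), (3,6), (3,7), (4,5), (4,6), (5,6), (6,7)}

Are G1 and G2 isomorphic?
No, not isomorphic

The graphs are NOT isomorphic.

Counting edges: G1 has 14 edge(s); G2 has 13 edge(s).
Edge count is an isomorphism invariant (a bijection on vertices induces a bijection on edges), so differing edge counts rule out isomorphism.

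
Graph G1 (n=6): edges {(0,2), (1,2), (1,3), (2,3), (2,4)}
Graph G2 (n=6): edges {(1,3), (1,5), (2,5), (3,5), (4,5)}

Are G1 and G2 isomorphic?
Yes, isomorphic

The graphs are isomorphic.
One valid mapping φ: V(G1) → V(G2): 0→4, 1→1, 2→5, 3→3, 4→2, 5→0

Verify φ preserves adjacency — for each edge of G1, its image is an edge of G2:
  (0,2) → (φ(0),φ(2)) = (4,5) ∈ E(G2) ✓
  (1,2) → (φ(1),φ(2)) = (1,5) ∈ E(G2) ✓
  (1,3) → (φ(1),φ(3)) = (1,3) ∈ E(G2) ✓
  (2,3) → (φ(2),φ(3)) = (3,5) ∈ E(G2) ✓
  (2,4) → (φ(2),φ(4)) = (2,5) ∈ E(G2) ✓
All 5 edges of G1 map to edges of G2, and |E(G1)| = |E(G2)| = 5, so φ is a bijection on edges as well as vertices. Hence G1 ≅ G2.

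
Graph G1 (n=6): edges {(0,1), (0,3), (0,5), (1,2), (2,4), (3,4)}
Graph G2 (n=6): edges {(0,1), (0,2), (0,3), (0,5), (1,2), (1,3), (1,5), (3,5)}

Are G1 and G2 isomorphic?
No, not isomorphic

The graphs are NOT isomorphic.

Counting triangles (3-cliques): G1 has 0, G2 has 5.
Triangle count is an isomorphism invariant, so differing triangle counts rule out isomorphism.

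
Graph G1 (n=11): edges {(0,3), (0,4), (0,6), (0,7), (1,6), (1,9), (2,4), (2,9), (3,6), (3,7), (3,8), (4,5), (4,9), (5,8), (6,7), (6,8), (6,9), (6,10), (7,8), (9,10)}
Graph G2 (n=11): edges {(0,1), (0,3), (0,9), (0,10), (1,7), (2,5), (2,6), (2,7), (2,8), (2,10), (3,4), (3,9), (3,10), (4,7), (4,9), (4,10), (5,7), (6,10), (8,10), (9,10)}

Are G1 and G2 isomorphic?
Yes, isomorphic

The graphs are isomorphic.
One valid mapping φ: V(G1) → V(G2): 0→4, 1→8, 2→5, 3→3, 4→7, 5→1, 6→10, 7→9, 8→0, 9→2, 10→6

Verify φ preserves adjacency — for each edge of G1, its image is an edge of G2:
  (0,3) → (φ(0),φ(3)) = (3,4) ∈ E(G2) ✓
  (0,4) → (φ(0),φ(4)) = (4,7) ∈ E(G2) ✓
  (0,6) → (φ(0),φ(6)) = (4,10) ∈ E(G2) ✓
  (0,7) → (φ(0),φ(7)) = (4,9) ∈ E(G2) ✓
  (1,6) → (φ(1),φ(6)) = (8,10) ∈ E(G2) ✓
  (1,9) → (φ(1),φ(9)) = (2,8) ∈ E(G2) ✓
  (2,4) → (φ(2),φ(4)) = (5,7) ∈ E(G2) ✓
  (2,9) → (φ(2),φ(9)) = (2,5) ∈ E(G2) ✓
  (3,6) → (φ(3),φ(6)) = (3,10) ∈ E(G2) ✓
  (3,7) → (φ(3),φ(7)) = (3,9) ∈ E(G2) ✓
  (3,8) → (φ(3),φ(8)) = (0,3) ∈ E(G2) ✓
  (4,5) → (φ(4),φ(5)) = (1,7) ∈ E(G2) ✓
  (4,9) → (φ(4),φ(9)) = (2,7) ∈ E(G2) ✓
  (5,8) → (φ(5),φ(8)) = (0,1) ∈ E(G2) ✓
  (6,7) → (φ(6),φ(7)) = (9,10) ∈ E(G2) ✓
  (6,8) → (φ(6),φ(8)) = (0,10) ∈ E(G2) ✓
  (6,9) → (φ(6),φ(9)) = (2,10) ∈ E(G2) ✓
  (6,10) → (φ(6),φ(10)) = (6,10) ∈ E(G2) ✓
  (7,8) → (φ(7),φ(8)) = (0,9) ∈ E(G2) ✓
  (9,10) → (φ(9),φ(10)) = (2,6) ∈ E(G2) ✓
All 20 edges of G1 map to edges of G2, and |E(G1)| = |E(G2)| = 20, so φ is a bijection on edges as well as vertices. Hence G1 ≅ G2.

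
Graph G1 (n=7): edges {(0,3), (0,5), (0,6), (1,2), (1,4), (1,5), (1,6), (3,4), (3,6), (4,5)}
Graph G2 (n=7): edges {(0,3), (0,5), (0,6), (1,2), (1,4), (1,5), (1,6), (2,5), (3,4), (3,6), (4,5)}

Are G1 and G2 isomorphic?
No, not isomorphic

The graphs are NOT isomorphic.

Counting edges: G1 has 10 edge(s); G2 has 11 edge(s).
Edge count is an isomorphism invariant (a bijection on vertices induces a bijection on edges), so differing edge counts rule out isomorphism.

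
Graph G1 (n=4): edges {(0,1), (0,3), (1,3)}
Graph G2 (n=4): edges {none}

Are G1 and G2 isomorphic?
No, not isomorphic

The graphs are NOT isomorphic.

Connected components of G1: 2 component(s) with vertex sets [[2], [0, 1, 3]], sizes [1, 3].
Connected components of G2: 4 component(s) with vertex sets [[0], [1], [2], [3]], sizes [1, 1, 1, 1].
The number of connected components (and the multiset of component sizes) is an isomorphism invariant — an isomorphism maps each component of G1 bijectively onto a component of G2. Since G1 has 2 component(s) and G2 has 4, they cannot be isomorphic.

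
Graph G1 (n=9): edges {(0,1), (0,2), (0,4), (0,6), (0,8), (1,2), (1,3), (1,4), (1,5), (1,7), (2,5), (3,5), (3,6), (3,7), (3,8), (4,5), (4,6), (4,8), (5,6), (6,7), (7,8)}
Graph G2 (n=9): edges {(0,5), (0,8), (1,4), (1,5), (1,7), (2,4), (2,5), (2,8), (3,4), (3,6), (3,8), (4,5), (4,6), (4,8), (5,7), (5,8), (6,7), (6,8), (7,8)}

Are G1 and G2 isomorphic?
No, not isomorphic

The graphs are NOT isomorphic.

Degrees in G1: deg(0)=5, deg(1)=6, deg(2)=3, deg(3)=5, deg(4)=5, deg(5)=5, deg(6)=5, deg(7)=4, deg(8)=4.
Sorted degree sequence of G1: [6, 5, 5, 5, 5, 5, 4, 4, 3].
Degrees in G2: deg(0)=2, deg(1)=3, deg(2)=3, deg(3)=3, deg(4)=6, deg(5)=6, deg(6)=4, deg(7)=4, deg(8)=7.
Sorted degree sequence of G2: [7, 6, 6, 4, 4, 3, 3, 3, 2].
The (sorted) degree sequence is an isomorphism invariant, so since G1 and G2 have different degree sequences they cannot be isomorphic.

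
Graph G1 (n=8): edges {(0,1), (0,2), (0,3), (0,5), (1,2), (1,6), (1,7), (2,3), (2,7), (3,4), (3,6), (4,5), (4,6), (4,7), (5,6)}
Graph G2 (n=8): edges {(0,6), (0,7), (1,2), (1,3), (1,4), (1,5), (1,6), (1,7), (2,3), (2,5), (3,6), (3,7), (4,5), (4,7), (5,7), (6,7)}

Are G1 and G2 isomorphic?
No, not isomorphic

The graphs are NOT isomorphic.

Degrees in G1: deg(0)=4, deg(1)=4, deg(2)=4, deg(3)=4, deg(4)=4, deg(5)=3, deg(6)=4, deg(7)=3.
Sorted degree sequence of G1: [4, 4, 4, 4, 4, 4, 3, 3].
Degrees in G2: deg(0)=2, deg(1)=6, deg(2)=3, deg(3)=4, deg(4)=3, deg(5)=4, deg(6)=4, deg(7)=6.
Sorted degree sequence of G2: [6, 6, 4, 4, 4, 3, 3, 2].
The (sorted) degree sequence is an isomorphism invariant, so since G1 and G2 have different degree sequences they cannot be isomorphic.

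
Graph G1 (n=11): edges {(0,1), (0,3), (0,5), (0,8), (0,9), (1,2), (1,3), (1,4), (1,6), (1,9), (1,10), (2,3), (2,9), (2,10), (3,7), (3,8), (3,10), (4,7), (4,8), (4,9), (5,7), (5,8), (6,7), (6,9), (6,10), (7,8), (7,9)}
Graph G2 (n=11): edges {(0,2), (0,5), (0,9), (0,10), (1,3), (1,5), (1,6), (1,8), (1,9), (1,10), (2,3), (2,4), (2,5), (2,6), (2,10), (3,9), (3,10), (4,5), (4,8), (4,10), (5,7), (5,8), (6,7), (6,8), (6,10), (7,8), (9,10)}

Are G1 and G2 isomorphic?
Yes, isomorphic

The graphs are isomorphic.
One valid mapping φ: V(G1) → V(G2): 0→6, 1→10, 2→3, 3→1, 4→4, 5→7, 6→0, 7→5, 8→8, 9→2, 10→9

Verify φ preserves adjacency — for each edge of G1, its image is an edge of G2:
  (0,1) → (φ(0),φ(1)) = (6,10) ∈ E(G2) ✓
  (0,3) → (φ(0),φ(3)) = (1,6) ∈ E(G2) ✓
  (0,5) → (φ(0),φ(5)) = (6,7) ∈ E(G2) ✓
  (0,8) → (φ(0),φ(8)) = (6,8) ∈ E(G2) ✓
  (0,9) → (φ(0),φ(9)) = (2,6) ∈ E(G2) ✓
  (1,2) → (φ(1),φ(2)) = (3,10) ∈ E(G2) ✓
  (1,3) → (φ(1),φ(3)) = (1,10) ∈ E(G2) ✓
  (1,4) → (φ(1),φ(4)) = (4,10) ∈ E(G2) ✓
  (1,6) → (φ(1),φ(6)) = (0,10) ∈ E(G2) ✓
  (1,9) → (φ(1),φ(9)) = (2,10) ∈ E(G2) ✓
  (1,10) → (φ(1),φ(10)) = (9,10) ∈ E(G2) ✓
  (2,3) → (φ(2),φ(3)) = (1,3) ∈ E(G2) ✓
  (2,9) → (φ(2),φ(9)) = (2,3) ∈ E(G2) ✓
  (2,10) → (φ(2),φ(10)) = (3,9) ∈ E(G2) ✓
  (3,7) → (φ(3),φ(7)) = (1,5) ∈ E(G2) ✓
  (3,8) → (φ(3),φ(8)) = (1,8) ∈ E(G2) ✓
  (3,10) → (φ(3),φ(10)) = (1,9) ∈ E(G2) ✓
  (4,7) → (φ(4),φ(7)) = (4,5) ∈ E(G2) ✓
  (4,8) → (φ(4),φ(8)) = (4,8) ∈ E(G2) ✓
  (4,9) → (φ(4),φ(9)) = (2,4) ∈ E(G2) ✓
  (5,7) → (φ(5),φ(7)) = (5,7) ∈ E(G2) ✓
  (5,8) → (φ(5),φ(8)) = (7,8) ∈ E(G2) ✓
  (6,7) → (φ(6),φ(7)) = (0,5) ∈ E(G2) ✓
  (6,9) → (φ(6),φ(9)) = (0,2) ∈ E(G2) ✓
  (6,10) → (φ(6),φ(10)) = (0,9) ∈ E(G2) ✓
  (7,8) → (φ(7),φ(8)) = (5,8) ∈ E(G2) ✓
  (7,9) → (φ(7),φ(9)) = (2,5) ∈ E(G2) ✓
All 27 edges of G1 map to edges of G2, and |E(G1)| = |E(G2)| = 27, so φ is a bijection on edges as well as vertices. Hence G1 ≅ G2.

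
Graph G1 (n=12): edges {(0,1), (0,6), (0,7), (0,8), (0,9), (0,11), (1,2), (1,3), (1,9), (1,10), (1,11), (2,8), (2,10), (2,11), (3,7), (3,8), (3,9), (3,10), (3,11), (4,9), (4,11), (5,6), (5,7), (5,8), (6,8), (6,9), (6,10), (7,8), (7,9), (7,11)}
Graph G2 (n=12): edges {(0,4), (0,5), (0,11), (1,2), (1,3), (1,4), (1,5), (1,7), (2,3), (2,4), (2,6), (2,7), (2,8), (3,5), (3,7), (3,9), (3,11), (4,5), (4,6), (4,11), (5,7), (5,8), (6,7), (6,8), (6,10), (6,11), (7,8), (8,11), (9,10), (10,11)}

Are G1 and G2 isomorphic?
No, not isomorphic

The graphs are NOT isomorphic.

Counting triangles (3-cliques): G1 has 17, G2 has 20.
Triangle count is an isomorphism invariant, so differing triangle counts rule out isomorphism.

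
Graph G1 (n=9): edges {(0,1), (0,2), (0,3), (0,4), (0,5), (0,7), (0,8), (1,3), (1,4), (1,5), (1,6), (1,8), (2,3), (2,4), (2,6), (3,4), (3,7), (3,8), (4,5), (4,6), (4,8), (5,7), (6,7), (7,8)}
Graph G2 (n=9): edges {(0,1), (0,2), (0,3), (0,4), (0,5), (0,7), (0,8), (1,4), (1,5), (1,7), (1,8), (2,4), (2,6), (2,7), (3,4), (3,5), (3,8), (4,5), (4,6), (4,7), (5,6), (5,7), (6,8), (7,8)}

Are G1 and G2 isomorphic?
Yes, isomorphic

The graphs are isomorphic.
One valid mapping φ: V(G1) → V(G2): 0→0, 1→5, 2→2, 3→7, 4→4, 5→3, 6→6, 7→8, 8→1

Verify φ preserves adjacency — for each edge of G1, its image is an edge of G2:
  (0,1) → (φ(0),φ(1)) = (0,5) ∈ E(G2) ✓
  (0,2) → (φ(0),φ(2)) = (0,2) ∈ E(G2) ✓
  (0,3) → (φ(0),φ(3)) = (0,7) ∈ E(G2) ✓
  (0,4) → (φ(0),φ(4)) = (0,4) ∈ E(G2) ✓
  (0,5) → (φ(0),φ(5)) = (0,3) ∈ E(G2) ✓
  (0,7) → (φ(0),φ(7)) = (0,8) ∈ E(G2) ✓
  (0,8) → (φ(0),φ(8)) = (0,1) ∈ E(G2) ✓
  (1,3) → (φ(1),φ(3)) = (5,7) ∈ E(G2) ✓
  (1,4) → (φ(1),φ(4)) = (4,5) ∈ E(G2) ✓
  (1,5) → (φ(1),φ(5)) = (3,5) ∈ E(G2) ✓
  (1,6) → (φ(1),φ(6)) = (5,6) ∈ E(G2) ✓
  (1,8) → (φ(1),φ(8)) = (1,5) ∈ E(G2) ✓
  (2,3) → (φ(2),φ(3)) = (2,7) ∈ E(G2) ✓
  (2,4) → (φ(2),φ(4)) = (2,4) ∈ E(G2) ✓
  (2,6) → (φ(2),φ(6)) = (2,6) ∈ E(G2) ✓
  (3,4) → (φ(3),φ(4)) = (4,7) ∈ E(G2) ✓
  (3,7) → (φ(3),φ(7)) = (7,8) ∈ E(G2) ✓
  (3,8) → (φ(3),φ(8)) = (1,7) ∈ E(G2) ✓
  (4,5) → (φ(4),φ(5)) = (3,4) ∈ E(G2) ✓
  (4,6) → (φ(4),φ(6)) = (4,6) ∈ E(G2) ✓
  (4,8) → (φ(4),φ(8)) = (1,4) ∈ E(G2) ✓
  (5,7) → (φ(5),φ(7)) = (3,8) ∈ E(G2) ✓
  (6,7) → (φ(6),φ(7)) = (6,8) ∈ E(G2) ✓
  (7,8) → (φ(7),φ(8)) = (1,8) ∈ E(G2) ✓
All 24 edges of G1 map to edges of G2, and |E(G1)| = |E(G2)| = 24, so φ is a bijection on edges as well as vertices. Hence G1 ≅ G2.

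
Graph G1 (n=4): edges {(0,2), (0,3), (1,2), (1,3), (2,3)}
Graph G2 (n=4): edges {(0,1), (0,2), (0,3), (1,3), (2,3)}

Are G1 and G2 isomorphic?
Yes, isomorphic

The graphs are isomorphic.
One valid mapping φ: V(G1) → V(G2): 0→2, 1→1, 2→0, 3→3

Verify φ preserves adjacency — for each edge of G1, its image is an edge of G2:
  (0,2) → (φ(0),φ(2)) = (0,2) ∈ E(G2) ✓
  (0,3) → (φ(0),φ(3)) = (2,3) ∈ E(G2) ✓
  (1,2) → (φ(1),φ(2)) = (0,1) ∈ E(G2) ✓
  (1,3) → (φ(1),φ(3)) = (1,3) ∈ E(G2) ✓
  (2,3) → (φ(2),φ(3)) = (0,3) ∈ E(G2) ✓
All 5 edges of G1 map to edges of G2, and |E(G1)| = |E(G2)| = 5, so φ is a bijection on edges as well as vertices. Hence G1 ≅ G2.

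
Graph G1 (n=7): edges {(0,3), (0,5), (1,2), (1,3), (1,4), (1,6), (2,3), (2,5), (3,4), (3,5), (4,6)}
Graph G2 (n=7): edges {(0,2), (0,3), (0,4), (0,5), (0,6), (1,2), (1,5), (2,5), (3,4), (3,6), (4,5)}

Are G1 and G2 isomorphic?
Yes, isomorphic

The graphs are isomorphic.
One valid mapping φ: V(G1) → V(G2): 0→6, 1→5, 2→4, 3→0, 4→2, 5→3, 6→1

Verify φ preserves adjacency — for each edge of G1, its image is an edge of G2:
  (0,3) → (φ(0),φ(3)) = (0,6) ∈ E(G2) ✓
  (0,5) → (φ(0),φ(5)) = (3,6) ∈ E(G2) ✓
  (1,2) → (φ(1),φ(2)) = (4,5) ∈ E(G2) ✓
  (1,3) → (φ(1),φ(3)) = (0,5) ∈ E(G2) ✓
  (1,4) → (φ(1),φ(4)) = (2,5) ∈ E(G2) ✓
  (1,6) → (φ(1),φ(6)) = (1,5) ∈ E(G2) ✓
  (2,3) → (φ(2),φ(3)) = (0,4) ∈ E(G2) ✓
  (2,5) → (φ(2),φ(5)) = (3,4) ∈ E(G2) ✓
  (3,4) → (φ(3),φ(4)) = (0,2) ∈ E(G2) ✓
  (3,5) → (φ(3),φ(5)) = (0,3) ∈ E(G2) ✓
  (4,6) → (φ(4),φ(6)) = (1,2) ∈ E(G2) ✓
All 11 edges of G1 map to edges of G2, and |E(G1)| = |E(G2)| = 11, so φ is a bijection on edges as well as vertices. Hence G1 ≅ G2.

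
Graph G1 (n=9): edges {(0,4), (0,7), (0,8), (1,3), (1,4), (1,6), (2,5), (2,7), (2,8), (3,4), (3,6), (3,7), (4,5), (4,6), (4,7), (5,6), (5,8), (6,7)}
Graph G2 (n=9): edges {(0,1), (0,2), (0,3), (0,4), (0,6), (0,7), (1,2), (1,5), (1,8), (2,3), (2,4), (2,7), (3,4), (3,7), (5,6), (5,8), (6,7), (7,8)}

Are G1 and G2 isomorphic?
Yes, isomorphic

The graphs are isomorphic.
One valid mapping φ: V(G1) → V(G2): 0→6, 1→4, 2→8, 3→3, 4→0, 5→1, 6→2, 7→7, 8→5

Verify φ preserves adjacency — for each edge of G1, its image is an edge of G2:
  (0,4) → (φ(0),φ(4)) = (0,6) ∈ E(G2) ✓
  (0,7) → (φ(0),φ(7)) = (6,7) ∈ E(G2) ✓
  (0,8) → (φ(0),φ(8)) = (5,6) ∈ E(G2) ✓
  (1,3) → (φ(1),φ(3)) = (3,4) ∈ E(G2) ✓
  (1,4) → (φ(1),φ(4)) = (0,4) ∈ E(G2) ✓
  (1,6) → (φ(1),φ(6)) = (2,4) ∈ E(G2) ✓
  (2,5) → (φ(2),φ(5)) = (1,8) ∈ E(G2) ✓
  (2,7) → (φ(2),φ(7)) = (7,8) ∈ E(G2) ✓
  (2,8) → (φ(2),φ(8)) = (5,8) ∈ E(G2) ✓
  (3,4) → (φ(3),φ(4)) = (0,3) ∈ E(G2) ✓
  (3,6) → (φ(3),φ(6)) = (2,3) ∈ E(G2) ✓
  (3,7) → (φ(3),φ(7)) = (3,7) ∈ E(G2) ✓
  (4,5) → (φ(4),φ(5)) = (0,1) ∈ E(G2) ✓
  (4,6) → (φ(4),φ(6)) = (0,2) ∈ E(G2) ✓
  (4,7) → (φ(4),φ(7)) = (0,7) ∈ E(G2) ✓
  (5,6) → (φ(5),φ(6)) = (1,2) ∈ E(G2) ✓
  (5,8) → (φ(5),φ(8)) = (1,5) ∈ E(G2) ✓
  (6,7) → (φ(6),φ(7)) = (2,7) ∈ E(G2) ✓
All 18 edges of G1 map to edges of G2, and |E(G1)| = |E(G2)| = 18, so φ is a bijection on edges as well as vertices. Hence G1 ≅ G2.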